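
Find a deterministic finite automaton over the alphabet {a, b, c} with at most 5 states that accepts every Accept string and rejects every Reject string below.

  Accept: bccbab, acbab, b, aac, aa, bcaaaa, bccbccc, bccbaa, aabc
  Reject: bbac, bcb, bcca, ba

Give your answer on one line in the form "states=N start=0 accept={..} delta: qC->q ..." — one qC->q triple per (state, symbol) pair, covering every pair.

State merging on the prefix tree: take the shortest (then alphabetical) example prefix whose next move is undefined and point that move at state 0, else 1, else 2, ...; a target is out if some Accept/Reject pair would then sit in one state with the same input left (inseparable). If every existing state is out, open a new one.
a: 0a undefined. 0a->0: ok.
b: 0b undefined. 0b->0: no, b/ba meet in 0. Open state 1: 0b->1.
ac: 0c undefined. 0c->0: ok.
ba: 1a undefined. 1a->0: no, aac/ba meet in 0. 1a->1: no, b/ba meet in 1. Open state 2: 1a->2.
bb: 1b undefined. 1b->0: no, aac/bbac meet in 0. 1b->1: ok.
bc: 1c undefined. 1c->0: no, b/bcb meet in 1. 1c->1: no, b/bcb meet in 1. 1c->2: no, acbab/bcb meet in 2 with "b" left. Open state 3: 1c->3.
bca: 3a undefined. 3a->0: ok.
bcb: 3b undefined. 3b->0: no, aac/bcb meet in 0. 3b->1: no, b/bcb meet in 1. 3b->2: ok.
bcc: 3c undefined. 3c->0: no, aac/bcca meet in 0. 3c->1: ok.
bbac: 2c undefined. 2c->0: no, aac/bbac meet in 0. 2c->1: no, b/bbac meet in 1. 2c->2: ok.
acbab: 2b undefined. 2b->0: ok.
bccbaa: 2a undefined. 2a->0: ok.
All examples now run through 4 states with every (state, symbol) defined. Accept strings end in {0,1,3}, Reject strings end in {2}; accept={0,1,3}.

states=4 start=0 accept={0,1,3} delta: 0a->0 0b->1 0c->0 1a->2 1b->1 1c->3 2a->0 2b->0 2c->2 3a->0 3b->2 3c->1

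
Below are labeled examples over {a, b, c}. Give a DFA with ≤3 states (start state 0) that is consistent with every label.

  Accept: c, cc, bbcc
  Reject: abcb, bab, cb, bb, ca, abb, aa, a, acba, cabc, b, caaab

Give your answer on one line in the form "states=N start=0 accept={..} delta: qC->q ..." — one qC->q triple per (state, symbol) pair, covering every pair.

states=3 start=0 accept={1} delta: 0a->0 0b->0 0c->1 1a->2 1b->0 1c->1 2a->0 2b->2 2c->0

State merging on the prefix tree: take the shortest (then alphabetical) example prefix whose next move is undefined and point that move at state 0, else 1, else 2, ...; a target is out if some Accept/Reject pair would then sit in one state with the same input left (inseparable). If every existing state is out, open a new one.
a: 0a undefined. 0a->0: ok.
b: 0b undefined. 0b->0: ok.
c: 0c undefined. 0c->0: no, c/abcb meet in 0. Open state 1: 0c->1.
ca: 1a undefined. 1a->0: no, c/cabc meet in 1. 1a->1: no, c/ca meet in 1. Open state 2: 1a->2.
cb: 1b undefined. 1b->0: ok.
cc: 1c undefined. 1c->0: no, cc/abcb meet in 0. 1c->1: ok.
caa: 2a undefined. 2a->0: ok.
cab: 2b undefined. 2b->0: no, c/cabc meet in 1. 2b->1: no, c/cabc meet in 1. 2b->2: ok.
cabc: 2c undefined. 2c->0: ok.
All examples now run through 3 states with every (state, symbol) defined. Accept strings end in {1}, Reject strings end in {0,2}; accept={1}.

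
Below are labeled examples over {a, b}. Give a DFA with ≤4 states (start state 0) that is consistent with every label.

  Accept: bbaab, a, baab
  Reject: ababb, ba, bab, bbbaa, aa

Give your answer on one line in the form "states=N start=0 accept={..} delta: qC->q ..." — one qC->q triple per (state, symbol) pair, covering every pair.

states=3 start=0 accept={1} delta: 0a->1 0b->1 1a->2 1b->1 2a->0 2b->2

Fold the examples into a partial DFA from state 0: repeatedly fix the first undefined (state, symbol) met by the shortest-then-alphabetical prefix, trying targets in increasing order and rejecting any under which an Accept and a Reject string meet in one state with the same remainder; add a state when all current targets are rejected. Accepting states are where Accept strings end.
a: 0a undefined. 0a->0: no, a/aa meet in 0. Open state 1: 0a->1.
b: 0b undefined. 0b->0: no, a/ba meet in 1. 0b->1: ok.
aa: 1a undefined. 1a->0: no, a/bab meet in 1. 1a->1: no, a/ba meet in 1. Open state 2: 1a->2.
ab: 1b undefined. 1b->0: no, bbaab/bab meet in 2 with "b" left. 1b->1: ok.
baa: 2a undefined. 2a->0: ok.
bab: 2b undefined. 2b->0: no, bbaab/ababb meet in 1. 2b->1: no, bbaab/ababb meet in 1. 2b->2: ok.
All examples now run through 3 states with every (state, symbol) defined. Accept strings end in {1}, Reject strings end in {0,2}; accept={1}.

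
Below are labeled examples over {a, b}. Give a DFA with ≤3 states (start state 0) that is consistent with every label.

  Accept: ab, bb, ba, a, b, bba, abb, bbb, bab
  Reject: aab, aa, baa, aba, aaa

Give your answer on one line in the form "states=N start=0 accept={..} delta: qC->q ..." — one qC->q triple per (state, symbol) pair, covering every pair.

states=3 start=0 accept={0,1} delta: 0a->1 0b->0 1a->2 1b->1 2a->2 2b->2

Fold the examples into a partial DFA from state 0: repeatedly fix the first undefined (state, symbol) met by the shortest-then-alphabetical prefix, trying targets in increasing order and rejecting any under which an Accept and a Reject string meet in one state with the same remainder; add a state when all current targets are rejected. Accepting states are where Accept strings end.
a: 0a undefined. 0a->0: no, ab/aab meet in 0 with "b" left. Open state 1: 0a->1.
b: 0b undefined. 0b->0: ok.
aa: 1a undefined. 1a->0: no, bb/aab meet in 0. 1a->1: no, ab/aab meet in 1 with "b" left. Open state 2: 1a->2.
ab: 1b undefined. 1b->0: no, ba/aba meet in 1. 1b->1: ok.
aaa: 2a undefined. 2a->0: no, bb/aaa meet in 0. 2a->1: no, ab/aaa meet in 1. 2a->2: ok.
aab: 2b undefined. 2b->0: no, bb/aab meet in 0. 2b->1: no, ab/aab meet in 1. 2b->2: ok.
All examples now run through 3 states with every (state, symbol) defined. Accept strings end in {0,1}, Reject strings end in {2}; accept={0,1}.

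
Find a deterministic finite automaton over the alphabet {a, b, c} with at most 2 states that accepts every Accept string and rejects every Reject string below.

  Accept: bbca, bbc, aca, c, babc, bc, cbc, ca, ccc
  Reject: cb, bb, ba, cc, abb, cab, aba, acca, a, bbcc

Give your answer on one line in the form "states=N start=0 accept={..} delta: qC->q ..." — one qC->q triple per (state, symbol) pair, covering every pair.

Grow the machine one transition at a time. Run the examples from 0; the earliest place one falls off (shortest prefix, ties alphabetical) gets sent to the lowest-numbered state that keeps every Accept/Reject pair distinguishable — a pair clashes when both reach the same state with identical unread suffix — and to a fresh state only if none does.
a: 0a undefined. 0a->0: ok.
b: 0b undefined. 0b->0: ok.
c: 0c undefined. 0c->0: no, bbca/cb meet in 0. Open state 1: 0c->1.
ca: 1a undefined. 1a->0: no, bbca/bb meet in 0. 1a->1: ok.
cb: 1b undefined. 1b->0: ok.
cc: 1c undefined. 1c->0: ok.
All examples now run through 2 states with every (state, symbol) defined. Accept strings end in {1}, Reject strings end in {0}; accept={1}.

states=2 start=0 accept={1} delta: 0a->0 0b->0 0c->1 1a->1 1b->0 1c->0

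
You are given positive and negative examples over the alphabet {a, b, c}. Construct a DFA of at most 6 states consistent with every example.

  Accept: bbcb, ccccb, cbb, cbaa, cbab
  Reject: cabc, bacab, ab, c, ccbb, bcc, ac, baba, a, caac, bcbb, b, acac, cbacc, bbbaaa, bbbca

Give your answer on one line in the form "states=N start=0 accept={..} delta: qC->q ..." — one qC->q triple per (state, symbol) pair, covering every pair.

states=5 start=0 accept={3} delta: 0a->0 0b->1 0c->1 1a->0 1b->2 1c->2 2a->4 2b->3 2c->2 3a->0 3b->0 3c->0 4a->3 4b->3 4c->0

Grow the machine one transition at a time. Run the examples from 0; the earliest place one falls off (shortest prefix, ties alphabetical) gets sent to the lowest-numbered state that keeps every Accept/Reject pair distinguishable — a pair clashes when both reach the same state with identical unread suffix — and to a fresh state only if none does.
a: 0a undefined. 0a->0: ok.
b: 0b undefined. 0b->0: no, cbb/bcbb meet in 0 with "cbb" left. Open state 1: 0b->1.
c: 0c undefined. 0c->0: no, ccccb/ab meet in 1. 0c->1: ok.
ba: 1a undefined. 1a->0: ok.
bb: 1b undefined. 1b->0: no, bbcb/baba meet in 0. 1b->1: no, cbb/bacab meet in 1. Open state 2: 1b->2.
bc: 1c undefined. 1c->0: no, ccccb/bacab meet in 1. 1c->1: no, cbb/ccbb meet in 2 with "b" left. 1c->2: ok.
bbb: 2b undefined. 2b->0: no, cbb/baba meet in 0. 2b->1: no, cbb/bacab meet in 1. 2b->2: no, cbb/cabc meet in 2. Open state 3: 2b->3.
bbc: 2c undefined. 2c->0: no, bbcb/bacab meet in 1. 2c->1: no, bbcb/cabc meet in 2. 2c->2: ok.
cba: 2a undefined. 2a->0: no, cbaa/baba meet in 0. 2a->1: no, cbaa/baba meet in 0. 2a->2: no, cbaa/cabc meet in 2. 2a->3: no, cbab/ccbb meet in 3 with "b" left. Open state 4: 2a->4.
bbba: 3a undefined. 3a->0: ok.
bbbc: 3c undefined. 3c->0: ok.
bcbb: 3b undefined. 3b->0: ok.
cbaa: 4a undefined. 4a->0: no, cbaa/ccbb meet in 0. 4a->1: no, cbaa/bacab meet in 1. 4a->2: no, cbaa/cabc meet in 2. 4a->3: ok.
cbab: 4b undefined. 4b->0: no, cbab/ccbb meet in 0. 4b->1: no, cbab/bacab meet in 1. 4b->2: no, cbab/cabc meet in 2. 4b->3: ok.
cbac: 4c undefined. 4c->0: ok.
All examples now run through 5 states with every (state, symbol) defined. Accept strings end in {3}, Reject strings end in {0,1,2}; accept={3}.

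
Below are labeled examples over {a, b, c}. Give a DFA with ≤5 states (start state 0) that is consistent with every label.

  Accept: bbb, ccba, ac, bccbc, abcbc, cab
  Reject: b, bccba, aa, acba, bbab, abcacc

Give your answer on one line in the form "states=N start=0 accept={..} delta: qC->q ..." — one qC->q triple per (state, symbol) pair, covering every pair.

Grow the machine one transition at a time. Run the examples from 0; the earliest place one falls off (shortest prefix, ties alphabetical) gets sent to the lowest-numbered state that keeps every Accept/Reject pair distinguishable — a pair clashes when both reach the same state with identical unread suffix — and to a fresh state only if none does.
a: 0a undefined. 0a->0: ok.
b: 0b undefined. 0b->0: no, bbb/b meet in 0. Open state 1: 0b->1.
c: 0c undefined. 0c->0: no, ccba/acba meet in 1 with "a" left. 0c->1: no, ac/b meet in 1. Open state 2: 0c->2.
bb: 1b undefined. 1b->0: no, bbb/b meet in 1. 1b->1: no, bbb/b meet in 1. 1b->2: no, cab/bbab meet in 2 with "ab" left. Open state 3: 1b->3.
bc: 1c undefined. 1c->0: no, abcbc/aa meet in 0. 1c->1: ok.
ca: 2a undefined. 2a->0: no, cab/b meet in 1. 2a->1: ok.
cc: 2c undefined. 2c->0: ok.
acb: 2b undefined. 2b->0: ok.
bba: 3a undefined. 3a->0: ok.
bbb: 3b undefined. 3b->0: no, bbb/bccba meet in 0. 3b->1: no, bbb/b meet in 1. 3b->2: ok.
abca: 1a undefined. 1a->0: no, ccba/bccba meet in 0. 1a->1: no, ccba/b meet in 1. 1a->2: no, bbb/abcacc meet in 2. 1a->3: ok.
abcac: 3c undefined. 3c->0: no, bbb/abcacc meet in 2. 3c->1: no, bccbc/b meet in 1. 3c->2: ok.
All examples now run through 4 states with every (state, symbol) defined. Accept strings end in {2,3}, Reject strings end in {0,1}; accept={2,3}.

states=4 start=0 accept={2,3} delta: 0a->0 0b->1 0c->2 1a->3 1b->3 1c->1 2a->1 2b->0 2c->0 3a->0 3b->2 3c->2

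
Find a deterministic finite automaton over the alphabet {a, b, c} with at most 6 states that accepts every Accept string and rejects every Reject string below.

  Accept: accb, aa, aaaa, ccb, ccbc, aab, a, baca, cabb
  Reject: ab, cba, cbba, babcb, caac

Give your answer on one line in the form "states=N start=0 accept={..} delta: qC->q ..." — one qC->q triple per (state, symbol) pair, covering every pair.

Fold the examples into a partial DFA from state 0: repeatedly fix the first undefined (state, symbol) met by the shortest-then-alphabetical prefix, trying targets in increasing order and rejecting any under which an Accept and a Reject string meet in one state with the same remainder; add a state when all current targets are rejected. Accepting states are where Accept strings end.
a: 0a undefined. 0a->0: no, aab/ab meet in 0 with "b" left. Open state 1: 0a->1.
b: 0b undefined. 0b->0: ok.
c: 0c undefined. 0c->0: no, a/cba meet in 1. 0c->1: ok.
aa: 1a undefined. 1a->0: ok.
ab: 1b undefined. 1b->0: no, aa/ab meet in 0. 1b->1: no, aa/cba meet in 0. Open state 2: 1b->2.
ac: 1c undefined. 1c->0: no, accb/ab meet in 2. 1c->1: no, accb/ab meet in 2. 1c->2: no, accb/babcb meet in 2 with "cb" left. Open state 3: 1c->3.
acc: 3c undefined. 3c->0: ok.
cba: 2a undefined. 2a->0: no, accb/cba meet in 0. 2a->1: no, a/cba meet in 1. 2a->2: ok.
cbb: 2b undefined. 2b->0: no, a/cbba meet in 1. 2b->1: no, accb/cbba meet in 0. 2b->2: ok.
ccb: 3b undefined. 3b->0: ok.
babc: 2c undefined. 2c->0: no, accb/babcb meet in 0. 2c->1: ok.
baca: 3a undefined. 3a->0: ok.
All examples now run through 4 states with every (state, symbol) defined. Accept strings end in {0,1}, Reject strings end in {2,3}; accept={0,1}.

states=4 start=0 accept={0,1} delta: 0a->1 0b->0 0c->1 1a->0 1b->2 1c->3 2a->2 2b->2 2c->1 3a->0 3b->0 3c->0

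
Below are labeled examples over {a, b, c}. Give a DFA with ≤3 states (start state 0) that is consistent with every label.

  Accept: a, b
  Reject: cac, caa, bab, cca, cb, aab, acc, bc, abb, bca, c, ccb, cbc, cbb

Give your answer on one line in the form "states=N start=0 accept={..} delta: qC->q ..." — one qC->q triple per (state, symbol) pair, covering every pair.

states=3 start=0 accept={0,1} delta: 0a->1 0b->0 0c->2 1a->1 1b->2 1c->0 2a->2 2b->2 2c->2

Grow the machine one transition at a time. Run the examples from 0; the earliest place one falls off (shortest prefix, ties alphabetical) gets sent to the lowest-numbered state that keeps every Accept/Reject pair distinguishable — a pair clashes when both reach the same state with identical unread suffix — and to a fresh state only if none does.
a: 0a undefined. 0a->0: no, b/aab meet in 0 with "b" left. Open state 1: 0a->1.
b: 0b undefined. 0b->0: ok.
c: 0c undefined. 0c->0: no, a/cca meet in 1. 0c->1: no, a/bc meet in 1. Open state 2: 0c->2.
aa: 1a undefined. 1a->0: no, b/aab meet in 0. 1a->1: ok.
ab: 1b undefined. 1b->0: no, b/bab meet in 0. 1b->1: no, a/bab meet in 1. 1b->2: ok.
ac: 1c undefined. 1c->0: ok.
ca: 2a undefined. 2a->0: no, a/caa meet in 1. 2a->1: no, a/caa meet in 1. 2a->2: ok.
cb: 2b undefined. 2b->0: no, b/cb meet in 0. 2b->1: no, a/cb meet in 1. 2b->2: ok.
cc: 2c undefined. 2c->0: no, a/cca meet in 1. 2c->1: no, a/cac meet in 1. 2c->2: ok.
All examples now run through 3 states with every (state, symbol) defined. Accept strings end in {0,1}, Reject strings end in {2}; accept={0,1}.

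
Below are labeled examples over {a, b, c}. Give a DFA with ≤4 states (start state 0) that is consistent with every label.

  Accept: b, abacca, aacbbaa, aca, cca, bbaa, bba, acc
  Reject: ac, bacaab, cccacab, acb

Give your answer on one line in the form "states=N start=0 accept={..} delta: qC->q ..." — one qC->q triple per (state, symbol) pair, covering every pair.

Fold the examples into a partial DFA from state 0: repeatedly fix the first undefined (state, symbol) met by the shortest-then-alphabetical prefix, trying targets in increasing order and rejecting any under which an Accept and a Reject string meet in one state with the same remainder; add a state when all current targets are rejected. Accepting states are where Accept strings end.
a: 0a undefined. 0a->0: ok.
b: 0b undefined. 0b->0: ok.
c: 0c undefined. 0c->0: no, b/ac meet in 0. Open state 1: 0c->1.
cc: 1c undefined. 1c->0: ok.
aca: 1a undefined. 1a->0: no, b/bacaab meet in 0. 1a->1: no, b/cccacab meet in 0. Open state 2: 1a->2.
acb: 1b undefined. 1b->0: no, b/acb meet in 0. 1b->1: ok.
bacaa: 2a undefined. 2a->0: no, b/bacaab meet in 0. 2a->1: no, aacbbaa/ac meet in 1. 2a->2: ok.
cccac: 2c undefined. 2c->0: no, b/cccacab meet in 0. 2c->1: ok.
bacaab: 2b undefined. 2b->0: no, b/bacaab meet in 0. 2b->1: ok.
All examples now run through 3 states with every (state, symbol) defined. Accept strings end in {0,2}, Reject strings end in {1}; accept={0,2}.

states=3 start=0 accept={0,2} delta: 0a->0 0b->0 0c->1 1a->2 1b->1 1c->0 2a->2 2b->1 2c->1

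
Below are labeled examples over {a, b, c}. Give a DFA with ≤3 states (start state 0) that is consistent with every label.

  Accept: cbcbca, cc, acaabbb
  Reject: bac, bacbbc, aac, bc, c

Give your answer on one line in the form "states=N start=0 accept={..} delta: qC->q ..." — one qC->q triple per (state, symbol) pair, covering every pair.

states=2 start=0 accept={0} delta: 0a->0 0b->0 0c->1 1a->0 1b->0 1c->0

Fold the examples into a partial DFA from state 0: repeatedly fix the first undefined (state, symbol) met by the shortest-then-alphabetical prefix, trying targets in increasing order and rejecting any under which an Accept and a Reject string meet in one state with the same remainder; add a state when all current targets are rejected. Accepting states are where Accept strings end.
a: 0a undefined. 0a->0: ok.
b: 0b undefined. 0b->0: ok.
c: 0c undefined. 0c->0: no, cbcbca/bac meet in 0. Open state 1: 0c->1.
cb: 1b undefined. 1b->0: ok.
cc: 1c undefined. 1c->0: ok.
aca: 1a undefined. 1a->0: ok.
All examples now run through 2 states with every (state, symbol) defined. Accept strings end in {0}, Reject strings end in {1}; accept={0}.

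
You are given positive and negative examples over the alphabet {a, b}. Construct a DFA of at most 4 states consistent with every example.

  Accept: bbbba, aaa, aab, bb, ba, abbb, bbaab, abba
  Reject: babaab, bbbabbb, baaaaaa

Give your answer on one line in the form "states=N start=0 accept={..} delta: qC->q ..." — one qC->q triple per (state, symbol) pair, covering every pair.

State merging on the prefix tree: take the shortest (then alphabetical) example prefix whose next move is undefined and point that move at state 0, else 1, else 2, ...; a target is out if some Accept/Reject pair would then sit in one state with the same input left (inseparable). If every existing state is out, open a new one.
a: 0a undefined. 0a->0: ok.
b: 0b undefined. 0b->0: no, bbbba/babaab meet in 0. Open state 1: 0b->1.
ba: 1a undefined. 1a->0: no, aaa/baaaaaa meet in 0. 1a->1: no, aab/baaaaaa meet in 1. Open state 2: 1a->2.
bb: 1b undefined. 1b->0: ok.
baa: 2a undefined. 2a->0: no, bbbba/baaaaaa meet in 0. 2a->1: no, aab/baaaaaa meet in 1. 2a->2: no, ba/baaaaaa meet in 2. Open state 3: 2a->3.
bab: 2b undefined. 2b->0: no, bbbba/bbbabbb meet in 0. 2b->1: no, aab/bbbabbb meet in 1. 2b->2: no, ba/bbbabbb meet in 2. 2b->3: ok.
baaa: 3a undefined. 3a->0: no, bbbba/baaaaaa meet in 0. 3a->1: no, aab/baaaaaa meet in 1. 3a->2: ok.
babaab: 3b undefined. 3b->0: no, bbbba/babaab meet in 0. 3b->1: no, bbbba/bbbabbb meet in 0. 3b->2: no, ba/babaab meet in 2. 3b->3: ok.
All examples now run through 4 states with every (state, symbol) defined. Accept strings end in {0,1,2}, Reject strings end in {3}; accept={0,1,2}.

states=4 start=0 accept={0,1,2} delta: 0a->0 0b->1 1a->2 1b->0 2a->3 2b->3 3a->2 3b->3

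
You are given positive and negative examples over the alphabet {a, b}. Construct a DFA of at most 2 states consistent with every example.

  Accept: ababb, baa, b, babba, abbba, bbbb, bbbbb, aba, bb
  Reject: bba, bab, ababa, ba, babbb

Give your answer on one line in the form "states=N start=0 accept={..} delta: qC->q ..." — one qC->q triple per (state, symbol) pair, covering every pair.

Fold the examples into a partial DFA from state 0: repeatedly fix the first undefined (state, symbol) met by the shortest-then-alphabetical prefix, trying targets in increasing order and rejecting any under which an Accept and a Reject string meet in one state with the same remainder; add a state when all current targets are rejected. Accepting states are where Accept strings end.
a: 0a undefined. 0a->0: no, aba/ba meet in 0 with "ba" left. Open state 1: 0a->1.
b: 0b undefined. 0b->0: ok.
ab: 1b undefined. 1b->0: no, ababb/bab meet in 0. 1b->1: ok.
aba: 1a undefined. 1a->0: ok.
All examples now run through 2 states with every (state, symbol) defined. Accept strings end in {0}, Reject strings end in {1}; accept={0}.

states=2 start=0 accept={0} delta: 0a->1 0b->0 1a->0 1b->1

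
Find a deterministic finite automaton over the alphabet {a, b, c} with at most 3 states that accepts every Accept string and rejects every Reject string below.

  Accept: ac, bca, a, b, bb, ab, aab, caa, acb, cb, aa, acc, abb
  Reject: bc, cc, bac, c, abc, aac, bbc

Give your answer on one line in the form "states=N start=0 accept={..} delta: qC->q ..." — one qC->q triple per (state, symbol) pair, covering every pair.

Fold the examples into a partial DFA from state 0: repeatedly fix the first undefined (state, symbol) met by the shortest-then-alphabetical prefix, trying targets in increasing order and rejecting any under which an Accept and a Reject string meet in one state with the same remainder; add a state when all current targets are rejected. Accepting states are where Accept strings end.
a: 0a undefined. 0a->0: no, ac/c meet in 0 with "c" left. Open state 1: 0a->1.
b: 0b undefined. 0b->0: no, ac/bac meet in 1 with "c" left. 0b->1: no, ac/bc meet in 1 with "c" left. Open state 2: 0b->2.
c: 0c undefined. 0c->0: ok.
aa: 1a undefined. 1a->0: no, caa/cc meet in 0. 1a->1: no, ac/aac meet in 1 with "c" left. 1a->2: ok.
ab: 1b undefined. 1b->0: no, ab/cc meet in 0. 1b->1: no, ac/abc meet in 1 with "c" left. 1b->2: ok.
ac: 1c undefined. 1c->0: no, ac/cc meet in 0. 1c->1: ok.
ba: 2a undefined. 2a->0: ok.
bb: 2b undefined. 2b->0: no, bb/cc meet in 0. 2b->1: no, ac/bbc meet in 1. 2b->2: ok.
bc: 2c undefined. 2c->0: ok.
All examples now run through 3 states with every (state, symbol) defined. Accept strings end in {1,2}, Reject strings end in {0}; accept={1,2}.

states=3 start=0 accept={1,2} delta: 0a->1 0b->2 0c->0 1a->2 1b->2 1c->1 2a->0 2b->2 2c->0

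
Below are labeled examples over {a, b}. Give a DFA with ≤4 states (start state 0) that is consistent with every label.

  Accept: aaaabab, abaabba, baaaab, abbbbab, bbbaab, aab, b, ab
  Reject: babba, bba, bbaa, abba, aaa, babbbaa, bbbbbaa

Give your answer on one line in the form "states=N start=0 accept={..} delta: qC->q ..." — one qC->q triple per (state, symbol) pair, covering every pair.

State merging on the prefix tree: take the shortest (then alphabetical) example prefix whose next move is undefined and point that move at state 0, else 1, else 2, ...; a target is out if some Accept/Reject pair would then sit in one state with the same input left (inseparable). If every existing state is out, open a new one.
a: 0a undefined. 0a->0: ok.
b: 0b undefined. 0b->0: no, aaaabab/babba meet in 0. Open state 1: 0b->1.
ba: 1a undefined. 1a->0: no, abaabba/babba meet in 1 with "ba" left. 1a->1: no, abaabba/babba meet in 1 with "bba" left. Open state 2: 1a->2.
bb: 1b undefined. 1b->0: ok.
baa: 2a undefined. 2a->0: no, abaabba/bba meet in 0. 2a->1: no, baaaab/bba meet in 0. 2a->2: no, abaabba/babba meet in 2 with "bba" left. Open state 3: 2a->3.
bab: 2b undefined. 2b->0: no, aaaabab/bba meet in 0. 2b->1: ok.
baaa: 3a undefined. 3a->0: ok.
abaab: 3b undefined. 3b->0: no, bbbaab/babba meet in 0. 3b->1: no, abaabba/babba meet in 0. 3b->2: ok.
All examples now run through 4 states with every (state, symbol) defined. Accept strings end in {1,2}, Reject strings end in {0,3}; accept={1,2}.

states=4 start=0 accept={1,2} delta: 0a->0 0b->1 1a->2 1b->0 2a->3 2b->1 3a->0 3b->2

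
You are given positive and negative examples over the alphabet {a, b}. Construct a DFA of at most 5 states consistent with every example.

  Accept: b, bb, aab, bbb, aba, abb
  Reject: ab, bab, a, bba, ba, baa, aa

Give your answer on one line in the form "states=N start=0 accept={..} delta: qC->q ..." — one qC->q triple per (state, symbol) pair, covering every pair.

Grow the machine one transition at a time. Run the examples from 0; the earliest place one falls off (shortest prefix, ties alphabetical) gets sent to the lowest-numbered state that keeps every Accept/Reject pair distinguishable — a pair clashes when both reach the same state with identical unread suffix — and to a fresh state only if none does.
a: 0a undefined. 0a->0: no, b/ab meet in 0 with "b" left. Open state 1: 0a->1.
b: 0b undefined. 0b->0: ok.
aa: 1a undefined. 1a->0: no, b/baa meet in 0. 1a->1: no, aab/ab meet in 1 with "b" left. Open state 2: 1a->2.
ab: 1b undefined. 1b->0: no, b/ab meet in 0. 1b->1: no, aba/baa meet in 2. 1b->2: ok.
aab: 2b undefined. 2b->0: ok.
aba: 2a undefined. 2a->0: ok.
All examples now run through 3 states with every (state, symbol) defined. Accept strings end in {0}, Reject strings end in {1,2}; accept={0}.

states=3 start=0 accept={0} delta: 0a->1 0b->0 1a->2 1b->2 2a->0 2b->0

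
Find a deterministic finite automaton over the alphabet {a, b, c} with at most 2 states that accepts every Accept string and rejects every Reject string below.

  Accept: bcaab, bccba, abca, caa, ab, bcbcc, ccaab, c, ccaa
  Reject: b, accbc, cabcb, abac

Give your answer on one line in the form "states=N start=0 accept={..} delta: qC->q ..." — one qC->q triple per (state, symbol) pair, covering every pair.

states=2 start=0 accept={1} delta: 0a->1 0b->0 0c->1 1a->1 1b->1 1c->0

Fold the examples into a partial DFA from state 0: repeatedly fix the first undefined (state, symbol) met by the shortest-then-alphabetical prefix, trying targets in increasing order and rejecting any under which an Accept and a Reject string meet in one state with the same remainder; add a state when all current targets are rejected. Accepting states are where Accept strings end.
a: 0a undefined. 0a->0: no, ab/b meet in 0 with "b" left. Open state 1: 0a->1.
b: 0b undefined. 0b->0: ok.
c: 0c undefined. 0c->0: no, bcbcc/b meet in 0. 0c->1: ok.
ab: 1b undefined. 1b->0: no, ab/b meet in 0. 1b->1: ok.
ac: 1c undefined. 1c->0: ok.
ca: 1a undefined. 1a->0: no, bcaab/cabcb meet in 1. 1a->1: ok.
All examples now run through 2 states with every (state, symbol) defined. Accept strings end in {1}, Reject strings end in {0}; accept={1}.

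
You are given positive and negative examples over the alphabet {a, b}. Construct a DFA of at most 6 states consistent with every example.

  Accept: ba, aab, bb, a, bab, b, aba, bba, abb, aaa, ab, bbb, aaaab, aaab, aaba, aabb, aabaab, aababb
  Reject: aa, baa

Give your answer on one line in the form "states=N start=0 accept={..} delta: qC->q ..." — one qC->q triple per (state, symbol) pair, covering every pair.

Fold the examples into a partial DFA from state 0: repeatedly fix the first undefined (state, symbol) met by the shortest-then-alphabetical prefix, trying targets in increasing order and rejecting any under which an Accept and a Reject string meet in one state with the same remainder; add a state when all current targets are rejected. Accepting states are where Accept strings end.
a: 0a undefined. 0a->0: no, a/aa meet in 0. Open state 1: 0a->1.
b: 0b undefined. 0b->0: ok.
aa: 1a undefined. 1a->0: no, aab/aa meet in 0. 1a->1: no, ba/aa meet in 1. Open state 2: 1a->2.
ab: 1b undefined. 1b->0: ok.
aaa: 2a undefined. 2a->0: ok.
aab: 2b undefined. 2b->0: ok.
All examples now run through 3 states with every (state, symbol) defined. Accept strings end in {0,1}, Reject strings end in {2}; accept={0,1}.

states=3 start=0 accept={0,1} delta: 0a->1 0b->0 1a->2 1b->0 2a->0 2b->0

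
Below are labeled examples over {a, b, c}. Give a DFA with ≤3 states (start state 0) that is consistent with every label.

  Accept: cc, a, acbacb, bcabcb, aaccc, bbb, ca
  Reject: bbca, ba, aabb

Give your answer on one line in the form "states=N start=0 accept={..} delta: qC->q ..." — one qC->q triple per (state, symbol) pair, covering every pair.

Fold the examples into a partial DFA from state 0: repeatedly fix the first undefined (state, symbol) met by the shortest-then-alphabetical prefix, trying targets in increasing order and rejecting any under which an Accept and a Reject string meet in one state with the same remainder; add a state when all current targets are rejected. Accepting states are where Accept strings end.
a: 0a undefined. 0a->0: ok.
b: 0b undefined. 0b->0: no, a/ba meet in 0. Open state 1: 0b->1.
c: 0c undefined. 0c->0: ok.
ba: 1a undefined. 1a->0: no, cc/ba meet in 0. 1a->1: ok.
bb: 1b undefined. 1b->0: no, cc/bbca meet in 0. 1b->1: no, bbb/ba meet in 1. Open state 2: 1b->2.
bc: 1c undefined. 1c->0: no, acbacb/ba meet in 1. 1c->1: no, acbacb/aabb meet in 2. 1c->2: ok.
bbb: 2b undefined. 2b->0: ok.
bbc: 2c undefined. 2c->0: no, cc/bbca meet in 0. 2c->1: ok.
bca: 2a undefined. 2a->0: ok.
All examples now run through 3 states with every (state, symbol) defined. Accept strings end in {0}, Reject strings end in {1,2}; accept={0}.

states=3 start=0 accept={0} delta: 0a->0 0b->1 0c->0 1a->1 1b->2 1c->2 2a->0 2b->0 2c->1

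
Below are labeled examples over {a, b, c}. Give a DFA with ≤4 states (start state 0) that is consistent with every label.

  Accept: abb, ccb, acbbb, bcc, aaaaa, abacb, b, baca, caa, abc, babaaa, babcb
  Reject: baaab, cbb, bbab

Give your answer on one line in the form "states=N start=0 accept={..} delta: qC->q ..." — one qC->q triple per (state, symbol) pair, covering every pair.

states=4 start=0 accept={0,1,2} delta: 0a->0 0b->1 0c->1 1a->2 1b->2 1c->0 2a->2 2b->3 2c->0 3a->0 3b->0 3c->0

Grow the machine one transition at a time. Run the examples from 0; the earliest place one falls off (shortest prefix, ties alphabetical) gets sent to the lowest-numbered state that keeps every Accept/Reject pair distinguishable — a pair clashes when both reach the same state with identical unread suffix — and to a fresh state only if none does.
a: 0a undefined. 0a->0: ok.
b: 0b undefined. 0b->0: no, abb/baaab meet in 0. Open state 1: 0b->1.
c: 0c undefined. 0c->0: no, abb/cbb meet in 1 with "b" left. 0c->1: ok.
ba: 1a undefined. 1a->0: no, b/baaab meet in 1. 1a->1: no, abb/baaab meet in 1 with "b" left. Open state 2: 1a->2.
bb: 1b undefined. 1b->0: no, b/cbb meet in 1. 1b->1: no, abb/cbb meet in 1. 1b->2: ok.
bc: 1c undefined. 1c->0: ok.
baa: 2a undefined. 2a->0: no, ccb/baaab meet in 1. 2a->1: no, abb/bbab meet in 2. 2a->2: ok.
bab: 2b undefined. 2b->0: no, aaaaa/baaab meet in 0. 2b->1: no, ccb/baaab meet in 1. 2b->2: no, abb/baaab meet in 2. Open state 3: 2b->3.
bac: 2c undefined. 2c->0: ok.
baba: 3a undefined. 3a->0: ok.
babc: 3c undefined. 3c->0: ok.
acbbb: 3b undefined. 3b->0: ok.
All examples now run through 4 states with every (state, symbol) defined. Accept strings end in {0,1,2}, Reject strings end in {3}; accept={0,1,2}.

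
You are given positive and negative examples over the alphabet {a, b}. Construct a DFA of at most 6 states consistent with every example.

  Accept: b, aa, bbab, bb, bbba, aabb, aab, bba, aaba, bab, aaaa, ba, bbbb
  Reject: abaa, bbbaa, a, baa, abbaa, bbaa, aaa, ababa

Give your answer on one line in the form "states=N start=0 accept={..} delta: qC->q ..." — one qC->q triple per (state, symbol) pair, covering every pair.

State merging on the prefix tree: take the shortest (then alphabetical) example prefix whose next move is undefined and point that move at state 0, else 1, else 2, ...; a target is out if some Accept/Reject pair would then sit in one state with the same input left (inseparable). If every existing state is out, open a new one.
a: 0a undefined. 0a->0: no, aa/a meet in 0. Open state 1: 0a->1.
b: 0b undefined. 0b->0: no, aa/bbbaa meet in 1 with "a" left. 0b->1: no, b/a meet in 1. Open state 2: 0b->2.
aa: 1a undefined. 1a->0: ok.
ab: 1b undefined. 1b->0: no, aa/abaa meet in 0. 1b->1: no, aaba/ababa meet in 2 with "a" left. 1b->2: ok.
ba: 2a undefined. 2a->0: no, aa/ababa meet in 0. 2a->1: no, aa/abaa meet in 0. 2a->2: no, b/abaa meet in 2. Open state 3: 2a->3.
bb: 2b undefined. 2b->0: no, aa/abbaa meet in 0. 2b->1: no, bb/a meet in 1. 2b->2: ok.
baa: 3a undefined. 3a->0: no, aa/abaa meet in 0. 3a->1: ok.
bab: 3b undefined. 3b->0: ok.
All examples now run through 4 states with every (state, symbol) defined. Accept strings end in {0,2,3}, Reject strings end in {1}; accept={0,2,3}.

states=4 start=0 accept={0,2,3} delta: 0a->1 0b->2 1a->0 1b->2 2a->3 2b->2 3a->1 3b->0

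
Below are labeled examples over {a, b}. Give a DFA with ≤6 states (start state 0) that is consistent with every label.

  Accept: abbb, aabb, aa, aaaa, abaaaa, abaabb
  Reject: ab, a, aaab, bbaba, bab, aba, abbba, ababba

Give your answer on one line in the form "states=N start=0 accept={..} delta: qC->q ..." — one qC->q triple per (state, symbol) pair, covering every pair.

states=3 start=0 accept={0} delta: 0a->1 0b->0 1a->0 1b->2 2a->1 2b->0

State merging on the prefix tree: take the shortest (then alphabetical) example prefix whose next move is undefined and point that move at state 0, else 1, else 2, ...; a target is out if some Accept/Reject pair would then sit in one state with the same input left (inseparable). If every existing state is out, open a new one.
a: 0a undefined. 0a->0: no, aa/a meet in 0. Open state 1: 0a->1.
b: 0b undefined. 0b->0: ok.
aa: 1a undefined. 1a->0: ok.
ab: 1b undefined. 1b->0: no, abbb/ab meet in 0. 1b->1: no, abbb/ab meet in 1. Open state 2: 1b->2.
aba: 2a undefined. 2a->0: no, aabb/bbaba meet in 0. 2a->1: ok.
abb: 2b undefined. 2b->0: ok.
All examples now run through 3 states with every (state, symbol) defined. Accept strings end in {0}, Reject strings end in {1,2}; accept={0}.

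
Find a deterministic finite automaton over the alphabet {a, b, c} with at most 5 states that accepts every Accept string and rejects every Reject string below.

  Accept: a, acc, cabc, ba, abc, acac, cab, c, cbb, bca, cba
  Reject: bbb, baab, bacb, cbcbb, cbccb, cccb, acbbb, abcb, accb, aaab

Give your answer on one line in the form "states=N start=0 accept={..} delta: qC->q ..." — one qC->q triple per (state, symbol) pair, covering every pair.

State merging on the prefix tree: take the shortest (then alphabetical) example prefix whose next move is undefined and point that move at state 0, else 1, else 2, ...; a target is out if some Accept/Reject pair would then sit in one state with the same input left (inseparable). If every existing state is out, open a new one.
a: 0a undefined. 0a->0: ok.
b: 0b undefined. 0b->0: no, a/bbb meet in 0. Open state 1: 0b->1.
c: 0c undefined. 0c->0: no, cab/cccb meet in 1. 0c->1: no, c/aaab meet in 1. Open state 2: 0c->2.
ba: 1a undefined. 1a->0: ok.
bb: 1b undefined. 1b->0: ok.
bc: 1c undefined. 1c->0: ok.
ca: 2a undefined. 2a->0: no, cab/bbb meet in 1. 2a->1: ok.
cb: 2b undefined. 2b->0: no, a/bacb meet in 0. 2b->1: no, a/cbcbb meet in 0. 2b->2: no, cabc/bacb meet in 2. Open state 3: 2b->3.
cc: 2c undefined. 2c->0: ok.
cba: 3a undefined. 3a->0: ok.
cbb: 3b undefined. 3b->0: ok.
cbc: 3c undefined. 3c->0: no, a/cbcbb meet in 0. 3c->1: ok.
All examples now run through 4 states with every (state, symbol) defined. Accept strings end in {0,2}, Reject strings end in {1,3}; accept={0,2}.

states=4 start=0 accept={0,2} delta: 0a->0 0b->1 0c->2 1a->0 1b->0 1c->0 2a->1 2b->3 2c->0 3a->0 3b->0 3c->1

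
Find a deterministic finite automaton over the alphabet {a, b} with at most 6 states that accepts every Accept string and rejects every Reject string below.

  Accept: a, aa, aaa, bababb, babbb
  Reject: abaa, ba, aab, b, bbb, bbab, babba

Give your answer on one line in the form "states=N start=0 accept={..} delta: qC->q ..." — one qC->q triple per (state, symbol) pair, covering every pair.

states=2 start=0 accept={0} delta: 0a->0 0b->1 1a->1 1b->0

State merging on the prefix tree: take the shortest (then alphabetical) example prefix whose next move is undefined and point that move at state 0, else 1, else 2, ...; a target is out if some Accept/Reject pair would then sit in one state with the same input left (inseparable). If every existing state is out, open a new one.
a: 0a undefined. 0a->0: ok.
b: 0b undefined. 0b->0: no, a/abaa meet in 0. Open state 1: 0b->1.
ba: 1a undefined. 1a->0: no, a/abaa meet in 0. 1a->1: ok.
bb: 1b undefined. 1b->0: ok.
All examples now run through 2 states with every (state, symbol) defined. Accept strings end in {0}, Reject strings end in {1}; accept={0}.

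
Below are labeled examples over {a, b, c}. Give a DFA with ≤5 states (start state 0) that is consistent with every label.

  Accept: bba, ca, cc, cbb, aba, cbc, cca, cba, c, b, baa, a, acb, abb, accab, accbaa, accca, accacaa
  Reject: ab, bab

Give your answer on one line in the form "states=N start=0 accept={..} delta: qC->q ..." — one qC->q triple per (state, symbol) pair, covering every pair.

State merging on the prefix tree: take the shortest (then alphabetical) example prefix whose next move is undefined and point that move at state 0, else 1, else 2, ...; a target is out if some Accept/Reject pair would then sit in one state with the same input left (inseparable). If every existing state is out, open a new one.
a: 0a undefined. 0a->0: no, b/ab meet in 0 with "b" left. Open state 1: 0a->1.
b: 0b undefined. 0b->0: ok.
c: 0c undefined. 0c->0: ok.
ab: 1b undefined. 1b->0: no, cc/ab meet in 0. 1b->1: no, bba/ab meet in 1. Open state 2: 1b->2.
ac: 1c undefined. 1c->0: no, accab/ab meet in 2. 1c->1: no, acb/ab meet in 2. 1c->2: ok.
aba: 2a undefined. 2a->0: ok.
abb: 2b undefined. 2b->0: ok.
acc: 2c undefined. 2c->0: no, accab/ab meet in 2. 2c->1: ok.
baa: 1a undefined. 1a->0: ok.
All examples now run through 3 states with every (state, symbol) defined. Accept strings end in {0,1}, Reject strings end in {2}; accept={0,1}.

states=3 start=0 accept={0,1} delta: 0a->1 0b->0 0c->0 1a->0 1b->2 1c->2 2a->0 2b->0 2c->1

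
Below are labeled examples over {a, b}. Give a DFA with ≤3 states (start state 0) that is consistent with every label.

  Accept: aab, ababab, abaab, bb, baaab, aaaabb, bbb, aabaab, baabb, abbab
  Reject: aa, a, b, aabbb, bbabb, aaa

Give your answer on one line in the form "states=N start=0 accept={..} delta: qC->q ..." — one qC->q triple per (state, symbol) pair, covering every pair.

State merging on the prefix tree: take the shortest (then alphabetical) example prefix whose next move is undefined and point that move at state 0, else 1, else 2, ...; a target is out if some Accept/Reject pair would then sit in one state with the same input left (inseparable). If every existing state is out, open a new one.
a: 0a undefined. 0a->0: no, aab/b meet in 0 with "b" left. Open state 1: 0a->1.
b: 0b undefined. 0b->0: no, bb/b meet in 0. 0b->1: ok.
aa: 1a undefined. 1a->0: no, aab/a meet in 1. 1a->1: ok.
ab: 1b undefined. 1b->0: no, aab/aabbb meet in 0. 1b->1: no, aab/aa meet in 1. Open state 2: 1b->2.
aba: 2a undefined. 2a->0: no, aab/bbabb meet in 2. 2a->1: no, aaaabb/bbabb meet in 2 with "b" left. 2a->2: ok.
abb: 2b undefined. 2b->0: ok.
All examples now run through 3 states with every (state, symbol) defined. Accept strings end in {0,2}, Reject strings end in {1}; accept={0,2}.

states=3 start=0 accept={0,2} delta: 0a->1 0b->1 1a->1 1b->2 2a->2 2b->0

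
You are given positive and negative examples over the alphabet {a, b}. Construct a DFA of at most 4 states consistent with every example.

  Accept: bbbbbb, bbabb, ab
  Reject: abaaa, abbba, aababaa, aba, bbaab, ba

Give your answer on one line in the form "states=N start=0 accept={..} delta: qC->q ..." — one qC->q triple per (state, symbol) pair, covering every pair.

states=4 start=0 accept={1,2} delta: 0a->0 0b->1 1a->0 1b->2 2a->2 2b->3 3a->0 3b->2

State merging on the prefix tree: take the shortest (then alphabetical) example prefix whose next move is undefined and point that move at state 0, else 1, else 2, ...; a target is out if some Accept/Reject pair would then sit in one state with the same input left (inseparable). If every existing state is out, open a new one.
a: 0a undefined. 0a->0: ok.
b: 0b undefined. 0b->0: no, bbbbbb/abaaa meet in 0. Open state 1: 0b->1.
ba: 1a undefined. 1a->0: ok.
bb: 1b undefined. 1b->0: no, bbbbbb/abaaa meet in 0. 1b->1: no, bbbbbb/bbaab meet in 1. Open state 2: 1b->2.
bba: 2a undefined. 2a->0: no, ab/bbaab meet in 1. 2a->1: no, ab/bbaab meet in 1. 2a->2: ok.
bbb: 2b undefined. 2b->0: no, bbbbbb/abaaa meet in 0. 2b->1: no, ab/bbaab meet in 1. 2b->2: no, bbbbbb/abbba meet in 2. Open state 3: 2b->3.
bbbb: 3b undefined. 3b->0: no, bbabb/abaaa meet in 0. 3b->1: no, bbbbbb/bbaab meet in 3. 3b->2: ok.
abbba: 3a undefined. 3a->0: ok.
All examples now run through 4 states with every (state, symbol) defined. Accept strings end in {1,2}, Reject strings end in {0,3}; accept={1,2}.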